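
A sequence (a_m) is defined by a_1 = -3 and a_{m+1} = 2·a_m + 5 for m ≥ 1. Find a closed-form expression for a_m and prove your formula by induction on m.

Computing the first terms: a_1 = -3, a_2 = -1, a_3 = 3. This suggests a_m = 2^m - 5.
Base case (m = 1): the formula gives -3 = -3 = a_1.
For the inductive step, assume it holds for an arbitrary p ≥ 1, so a_p = 2^p - 5.
Then a_{p+1} = 2·a_p + 5 = 2·(2^p - 5) + 5 = 2^(p + 1) - 5,
which is the claimed formula at m = p+1.
Hence, by induction on m, the claim holds for every m ≥ 1.

a_m = 2^m - 5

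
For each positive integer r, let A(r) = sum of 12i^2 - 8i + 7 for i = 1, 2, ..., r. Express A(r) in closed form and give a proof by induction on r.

A(r) = r(4r^2 + 2r + 5)

We claim A(r) = r(4r^2 + 2r + 5) for all r ≥ 1.
Base case (r = 1): A(1) = 11, and the closed form gives 11. They agree.
Inductive step: suppose the statement holds for some i ≥ 1, so A(i) = i(4i^2 + 2i + 5).
Then A(i+1) = A(i) + (12i^2 + 16i + 11) = (i(4i^2 + 2i + 5)) + (12i^2 + 16i + 11).
Simplifying, A(i+1) = (i + 1)(4i^2 + 10i + 11) = (i+1)(4(i+1)^2 + 2(i+1) + 5),
which is the closed form with r = i+1.
By the principle of mathematical induction, the result holds for all r ≥ 1.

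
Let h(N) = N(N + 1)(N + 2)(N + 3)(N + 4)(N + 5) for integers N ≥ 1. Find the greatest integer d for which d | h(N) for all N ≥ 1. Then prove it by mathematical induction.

d = 720

Computing the first values: h(1) = 720 and h(2) = 5040; gcd(720, 5040) = 720, so d ≤ 720.
We prove 720 | N(N + 1)(N + 2)(N + 3)(N + 4)(N + 5) for all N ≥ 1 by induction on N.
Base case (N = 1): h(1) = 720 = 720·(1), so 720 | h(1).
Inductive step: assume the claim holds for N = m, i.e. 720 | h(m). Then
h(m+1) − h(m) = (m+1)·(m+2)·(m+3)·(m+4)·(m+5)·(m+6) − m·(m+1)·(m+2)·(m+3)·(m+4)·(m+5) = (m+1)·(m+2)·(m+3)·(m+4)·(m+5)·[(m+6) − m] = 6·(m+1)·(m+2)·(m+3)·(m+4)·(m+5). The product of 5 consecutive integers is divisible by (5)! = 120, so h(m+1) − h(m) is divisible by 6·120 = 720. By the inductive hypothesis 720 | h(m), hence 720 | h(m+1).
By the principle of mathematical induction, the result holds for all N ≥ 1.
Therefore the largest such d is 720.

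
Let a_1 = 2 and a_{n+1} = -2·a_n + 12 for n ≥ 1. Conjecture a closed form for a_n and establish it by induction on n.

a_n = (-2)^n + 4

Computing the first terms: a_1 = 2, a_2 = 8, a_3 = -4. This suggests a_n = (-2)^n + 4.
Base step (n = 1): the formula gives 2 = 2 = a_1.
For the inductive step, assume it holds for an arbitrary i ≥ 1, so a_i = (-2)^i + 4.
Then a_{i+1} = -2·a_i + 12 = -2·((-2)^i + 4) + 12 = (-2)^(i + 1) + 4,
which is the claimed formula at n = i+1.
By induction, the statement is established for all n ≥ 1.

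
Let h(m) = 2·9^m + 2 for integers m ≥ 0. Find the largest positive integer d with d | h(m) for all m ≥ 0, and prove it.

Computing the first values: h(0) = 4 and h(1) = 20; gcd(4, 20) = 4, so d ≤ 4.
We prove 4 | 2·9^m + 2 for all m ≥ 0 by induction on m.
Base step (m = 0): h(0) = 4 = 4·(1), so 4 | h(0).
For the inductive step, assume it holds for an arbitrary j ≥ 0, i.e. 4 | h(j). Then
h(j+1) = 2·9^(j+1) + 2 = 9·(2·9^j + 2) - 16 = 9·h(j) - 16. The first term is divisible by 4 by the inductive hypothesis, and -16 is divisible by 4. Hence 4 | h(j+1).
Hence, by induction on m, the claim holds for every m ≥ 0.
Therefore the largest such d is 4.

d = 4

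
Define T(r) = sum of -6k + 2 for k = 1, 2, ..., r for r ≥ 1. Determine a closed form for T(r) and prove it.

We claim T(r) = -r(3r + 1) for all r ≥ 1.
When r = 1: T(1) = -4, and the closed form gives -4. They agree.
Inductive step: suppose the statement holds for some k ≥ 1, so T(k) = k(-3k - 1).
Then T(k+1) = T(k) + (-6k - 4) = (k(-3k - 1)) + (-6k - 4).
Simplifying, T(k+1) = -(k + 1)(3k + 4) = -(k+1)(3(k+1) + 1),
which is the closed form with r = k+1.
By induction, the statement is established for all r ≥ 1.

T(r) = -r(3r + 1)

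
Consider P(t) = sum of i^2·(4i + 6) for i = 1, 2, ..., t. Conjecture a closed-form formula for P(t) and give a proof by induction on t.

We claim P(t) = t(t + 1)(t^2 + 3t + 1) for all t ≥ 1.
When t = 1: P(1) = 10, and the closed form gives 10. They agree.
Suppose the result is true for t = i, so P(i) = i(i^3 + 4i^2 + 4i + 1).
Then P(i+1) = P(i) + ((i + 1)^2·(4i + 10)) = (i(i^3 + 4i^2 + 4i + 1)) + ((i + 1)^2·(4i + 10)).
Simplifying, P(i+1) = (i + 1)(i + 2)(i^2 + 5i + 5) = (i+1)((i+1) + 1)((i+1)^2 + 3(i+1) + 1),
which is the closed form with t = i+1.
Hence, by induction on t, the claim holds for every t ≥ 1.

P(t) = t(t + 1)(t^2 + 3t + 1)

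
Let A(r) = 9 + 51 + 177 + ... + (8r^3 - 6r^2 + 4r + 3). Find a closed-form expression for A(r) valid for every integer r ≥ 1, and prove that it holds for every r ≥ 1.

A(r) = r(2r^3 + 2r^2 + r + 4)

We claim A(r) = r(2r^3 + 2r^2 + r + 4) for all r ≥ 1.
For the base case r = 1: A(1) = 9, and the closed form gives 9. They agree.
Suppose the result is true for r = i, so A(i) = i(2i^3 + 2i^2 + i + 4).
Then A(i+1) = A(i) + (8i^3 + 18i^2 + 16i + 9) = (i(2i^3 + 2i^2 + i + 4)) + (8i^3 + 18i^2 + 16i + 9).
Simplifying, A(i+1) = (i + 1)(2i^3 + 8i^2 + 11i + 9) = (i+1)(2(i+1)^3 + 2(i+1)^2 + (i+1) + 4),
which is the closed form with r = i+1.
Hence, by induction on r, the claim holds for every r ≥ 1.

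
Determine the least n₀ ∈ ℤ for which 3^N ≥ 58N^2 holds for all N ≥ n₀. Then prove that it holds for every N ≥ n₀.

At N = 7: 2187 < 2842, so the inequality fails and n₀ ≥ 8. We prove 3^N ≥ 58N^2 for all N ≥ 8.
Base step (N = 8): 3^N = 6561 and 58N^2 = 3712, so 6561 ≥ 3712.
Inductive step: assume the claim holds for N = i, so 3^i ≥ 58i^2.
Then 3^(i + 1) = 3·(3^i) ≥ 3·(58i^2).
Also, for i ≥ 8 we have 3·(58i^2) ≥ 58(i+1)^2, since 3 ≥ (1 + 1/i)^2 for all i ≥ 8.
Combining, 3^(i + 1) ≥ 58(i+1)^2.
By the principle of mathematical induction, the result holds for all N ≥ 8.
Hence the smallest such n₀ is 8.

n₀ = 8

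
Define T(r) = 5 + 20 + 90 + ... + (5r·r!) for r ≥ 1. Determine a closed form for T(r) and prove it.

We claim T(r) = 5(r + 1)! - 5 for all r ≥ 1.
Base step (r = 1): T(1) = 5, and the closed form gives 5. They agree.
For the inductive step, assume it holds for an arbitrary k ≥ 1, so T(k) = 5(k + 1)! - 5.
Then T(k+1) = T(k) + (5(k + 1)(k + 1)!) = (5(k + 1)! - 5) + (5(k + 1)(k + 1)!).
Simplifying, T(k+1) = 5((k+1) + 1)! - 5,
which is the closed form with r = k+1.
By the principle of mathematical induction, the result holds for all r ≥ 1.

T(r) = 5(r + 1)! - 5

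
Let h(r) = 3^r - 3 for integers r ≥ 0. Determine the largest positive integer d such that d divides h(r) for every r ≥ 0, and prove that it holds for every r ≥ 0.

Computing the first values: h(0) = -2 and h(1) = 0; gcd(-2, 0) = 2, so d ≤ 2.
We prove 2 | 3^r - 3 for all r ≥ 0 by induction on r.
Base case (r = 0): h(0) = -2 = 2·(-1), so 2 | h(0).
Suppose the result is true for r = p, i.e. 2 | h(p). Then
h(p+1) = 3^(p+1) - 3 = 3·(3^p - 3) + 6 = 3·h(p) + 6. The first term is divisible by 2 by the inductive hypothesis, and 6 is divisible by 2. Hence 2 | h(p+1).
By induction, the statement is established for all r ≥ 0.
Therefore the largest such d is 2.

d = 2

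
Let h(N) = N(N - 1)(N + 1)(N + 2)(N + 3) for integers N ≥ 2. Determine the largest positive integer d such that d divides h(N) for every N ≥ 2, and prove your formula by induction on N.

Computing the first values: h(2) = 120 and h(3) = 720; gcd(120, 720) = 120, so d ≤ 120.
We prove 120 | N(N - 1)(N + 1)(N + 2)(N + 3) for all N ≥ 2 by induction on N.
Base step (N = 2): h(2) = 120 = 120·(1), so 120 | h(2).
Inductive step: suppose the statement holds for some i ≥ 2, i.e. 120 | h(i). Then
h(i+1) − h(i) = i·(i+1)·(i+2)·(i+3)·(i+4) − (i-1)·i·(i+1)·(i+2)·(i+3) = i·(i+1)·(i+2)·(i+3)·[(i+4) − (i-1)] = 5·i·(i+1)·(i+2)·(i+3). The product of 4 consecutive integers is divisible by (4)! = 24, so h(i+1) − h(i) is divisible by 5·24 = 120. By the inductive hypothesis 120 | h(i), hence 120 | h(i+1).
Hence, by induction on N, the claim holds for every N ≥ 2.
Therefore the largest such d is 120.

d = 120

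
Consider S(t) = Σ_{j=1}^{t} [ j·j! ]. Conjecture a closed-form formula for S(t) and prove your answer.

We claim S(t) = (t + 1)t! - 1 for all t ≥ 1.
Base step (t = 1): S(1) = 1, and the closed form gives 1. They agree.
Suppose the result is true for t = j, so S(j) = (j + 1)j! - 1.
Then S(j+1) = S(j) + ((j + 1)(j + 1)!) = ((j + 1)j! - 1) + ((j + 1)(j + 1)!).
Simplifying, S(j+1) = ((j+1) + 1)(j+1)! - 1,
which is the closed form with t = j+1.
By the principle of mathematical induction, the result holds for all t ≥ 1.

S(t) = (t + 1)t! - 1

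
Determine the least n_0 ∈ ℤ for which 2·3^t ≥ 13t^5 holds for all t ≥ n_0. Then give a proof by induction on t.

At t = 13: 3188646 < 4826809, so the inequality fails and n_0 ≥ 14. We prove 2·3^t ≥ 13t^5 for all t ≥ 14.
When t = 14: 2·3^t = 9565938 and 13t^5 = 6991712, so 9565938 ≥ 6991712.
For the inductive step, assume it holds for an arbitrary p ≥ 14, so 2·3^p ≥ 13p^5.
Then 2·3^(p + 1) = 3·(2·3^p) ≥ 3·(13p^5).
Also, for p ≥ 14 we have 3·(13p^5) ≥ 13(p+1)^5, since 3 ≥ (1 + 1/p)^5 for all p ≥ 14.
Combining, 2·3^(p + 1) ≥ 13(p+1)^5.
Hence, by induction on t, the claim holds for every t ≥ 14.
Hence the smallest such n_0 is 14.

n_0 = 14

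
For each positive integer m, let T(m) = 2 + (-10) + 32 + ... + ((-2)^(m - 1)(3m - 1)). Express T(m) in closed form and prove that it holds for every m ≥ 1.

T(m) = -(-2)^m·m

We claim T(m) = -(-2)^m·m for all m ≥ 1.
Base case (m = 1): T(1) = 2, and the closed form gives 2. They agree.
Inductive step: suppose the statement holds for some p ≥ 1, so T(p) = -(-2)^p·p.
Then T(p+1) = T(p) + ((-2)^p(3p + 2)) = (-(-2)^p·p) + ((-2)^p(3p + 2)).
Simplifying, T(p+1) = 2(-2)^p(p + 1) = -(-2)^(p+1)·(p+1),
which is the closed form with m = p+1.
This completes the induction.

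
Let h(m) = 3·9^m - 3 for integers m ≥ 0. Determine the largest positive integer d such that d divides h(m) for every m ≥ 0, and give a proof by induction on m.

d = 24

Computing the first values: h(0) = 0 and h(1) = 24; gcd(0, 24) = 24, so d ≤ 24.
We prove 24 | 3·9^m - 3 for all m ≥ 0 by induction on m.
Base step (m = 0): h(0) = 0 = 24·(0), so 24 | h(0).
For the inductive step, assume it holds for an arbitrary i ≥ 0, i.e. 24 | h(i). Then
h(i+1) = 3·9^(i+1) - 3 = 9·(3·9^i - 3) + 24 = 9·h(i) + 24. The first term is divisible by 24 by the inductive hypothesis, and 24 is divisible by 24. Hence 24 | h(i+1).
Hence, by induction on m, the claim holds for every m ≥ 0.
Therefore the largest such d is 24.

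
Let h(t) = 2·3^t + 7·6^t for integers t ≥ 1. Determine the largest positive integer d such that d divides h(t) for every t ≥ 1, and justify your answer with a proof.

Computing the first values: h(1) = 48 and h(2) = 270; gcd(48, 270) = 6, so d ≤ 6.
We prove 6 | 2·3^t + 7·6^t for all t ≥ 1 by induction on t.
For the base case t = 1: h(1) = 48 = 6·(8), so 6 | h(1).
Inductive step: suppose the statement holds for some p ≥ 1, i.e. 6 | h(p). Then
h(p+1) − 6·h(p) = (2·3^(p+1) + 7·6^(p+1)) − 6·(2·3^p + 7·6^p) = (2)·3^p·(3 − 6) = (-6)·3^p. Since 6 | h(p) by the inductive hypothesis, 6 | 6·h(p); and 6 | -6 since -6 = 6·-1. Therefore 6 | h(p+1).
By the principle of mathematical induction, the result holds for all t ≥ 1.
Therefore the largest such d is 6.

d = 6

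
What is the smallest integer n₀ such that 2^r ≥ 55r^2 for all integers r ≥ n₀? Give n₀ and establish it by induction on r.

At r = 13: 8192 < 9295, so the inequality fails and n₀ ≥ 14. We prove 2^r ≥ 55r^2 for all r ≥ 14.
Base case (r = 14): 2^r = 16384 and 55r^2 = 10780, so 16384 ≥ 10780.
For the inductive step, assume it holds for an arbitrary j ≥ 14, so 2^j ≥ 55j^2.
Then 2^(j + 1) = 2·(2^j) ≥ 2·(55j^2).
Also, for j ≥ 14 we have 2·(55j^2) ≥ 55(j+1)^2, since 2 ≥ (1 + 1/j)^2 for all j ≥ 14.
Combining, 2^(j + 1) ≥ 55(j+1)^2.
By induction, the statement is established for all r ≥ 14.
Hence the smallest such n₀ is 14.

n₀ = 14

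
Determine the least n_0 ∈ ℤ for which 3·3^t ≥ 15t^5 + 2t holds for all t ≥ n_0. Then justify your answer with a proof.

At t = 13: 4782969 < 5569421, so the inequality fails and n_0 ≥ 14. We prove 3·3^t ≥ 15t^5 + 2t for all t ≥ 14.
Base step (t = 14): 3·3^t = 14348907 and 15t^5 + 2t = 8067388, so 14348907 ≥ 8067388.
For the inductive step, assume it holds for an arbitrary r ≥ 14, so 3·3^r ≥ 15r^5 + 2r.
Then 3·3^(r + 1) = 3·(3·3^r) ≥ 3·(15r^5 + 2r).
Also, for r ≥ 14 we have 3·(15r^5 + 2r) ≥ 15(r+1)^5 + 2(r+1), since 3·(15r^5 + 2r) − (15(r+1)^5 + 2(r+1)) = 30r^5 - 75r^4 - 150r^3 - 150r^2 - 71r - 17, which is nonnegative for all r ≥ 14.
Combining, 3·3^(r + 1) ≥ 15(r+1)^5 + 2(r+1).
By induction, the statement is established for all t ≥ 14.
Hence the smallest such n_0 is 14.

n_0 = 14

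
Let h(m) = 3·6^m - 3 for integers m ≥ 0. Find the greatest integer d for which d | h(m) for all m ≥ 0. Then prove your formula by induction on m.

Computing the first values: h(0) = 0 and h(1) = 15; gcd(0, 15) = 15, so d ≤ 15.
We prove 15 | 3·6^m - 3 for all m ≥ 0 by induction on m.
For the base case m = 0: h(0) = 0 = 15·(0), so 15 | h(0).
Suppose the result is true for m = p, i.e. 15 | h(p). Then
h(p+1) = 3·6^(p+1) - 3 = 6·(3·6^p - 3) + 15 = 6·h(p) + 15. The first term is divisible by 15 by the inductive hypothesis, and 15 is divisible by 15. Hence 15 | h(p+1).
By the principle of mathematical induction, the result holds for all m ≥ 0.
Therefore the largest such d is 15.

d = 15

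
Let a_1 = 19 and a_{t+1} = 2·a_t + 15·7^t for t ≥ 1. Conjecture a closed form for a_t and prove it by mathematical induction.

Computing the first terms: a_1 = 19, a_2 = 143, a_3 = 1021. This suggests a_t = -2^t + 3·7^t.
For the base case t = 1: the formula gives 19 = 19 = a_1.
Suppose the result is true for t = k, so a_k = -2^k + 3·7^k.
Then a_{k+1} = 2·a_k + 15·7^k = 2·(-2^k + 3·7^k) + 15·7^k = -2^(k + 1) + 3·7^(k + 1),
which is the claimed formula at t = k+1.
By induction, the statement is established for all t ≥ 1.

a_t = -2^t + 3·7^t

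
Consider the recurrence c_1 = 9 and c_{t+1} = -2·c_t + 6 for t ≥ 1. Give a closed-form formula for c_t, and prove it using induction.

c_t = 7(-2)^(t - 1) + 2

Computing the first terms: c_1 = 9, c_2 = -12, c_3 = 30. This suggests c_t = 7(-2)^(t - 1) + 2.
Base case (t = 1): the formula gives 9 = 9 = c_1.
Inductive step: suppose the statement holds for some i ≥ 1, so c_i = 7(-2)^(i - 1) + 2.
Then c_{i+1} = -2·c_i + 6 = -2·(7(-2)^(i - 1) + 2) + 6 = 7(-2)^i + 2 = 7(-2)^((i+1) - 1) + 2,
which is the claimed formula at t = i+1.
This completes the induction.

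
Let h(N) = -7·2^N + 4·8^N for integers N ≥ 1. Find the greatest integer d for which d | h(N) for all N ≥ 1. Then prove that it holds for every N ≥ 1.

Computing the first values: h(1) = 18 and h(2) = 228; gcd(18, 228) = 6, so d ≤ 6.
We prove 6 | -7·2^N + 4·8^N for all N ≥ 1 by induction on N.
When N = 1: h(1) = 18 = 6·(3), so 6 | h(1).
Suppose the result is true for N = m, i.e. 6 | h(m). Then
h(m+1) − 8·h(m) = (-7·2^(m+1) + 4·8^(m+1)) − 8·(-7·2^m + 4·8^m) = (-7)·2^m·(2 − 8) = (42)·2^m. Since 6 | h(m) by the inductive hypothesis, 6 | 8·h(m); and 6 | 42 since 42 = 6·7. Therefore 6 | h(m+1).
Hence, by induction on N, the claim holds for every N ≥ 1.
Therefore the largest such d is 6.

d = 6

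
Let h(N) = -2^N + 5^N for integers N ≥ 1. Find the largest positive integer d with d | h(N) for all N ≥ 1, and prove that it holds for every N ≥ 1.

Computing the first values: h(1) = 3 and h(2) = 21; gcd(3, 21) = 3, so d ≤ 3.
We prove 3 | -2^N + 5^N for all N ≥ 1 by induction on N.
Base case (N = 1): h(1) = 3 = 3·(1), so 3 | h(1).
Inductive step: assume the claim holds for N = k, i.e. 3 | h(k). Then
5^{k+1} − 2^{k+1} = 5·5^k − 2·2^k = 5·(5^k − 2^k) + (3)·2^k. The first term is divisible by 3 by the inductive hypothesis, and the second term (3)·2^k is divisible by 3 since 3 | 3. Hence 3 | h(k+1).
Hence, by induction on N, the claim holds for every N ≥ 1.
Therefore the largest such d is 3.

d = 3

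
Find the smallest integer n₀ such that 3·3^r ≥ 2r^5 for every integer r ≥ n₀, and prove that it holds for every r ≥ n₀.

At r = 10: 177147 < 200000, so the inequality fails and n₀ ≥ 11. We prove 3·3^r ≥ 2r^5 for all r ≥ 11.
Base case (r = 11): 3·3^r = 531441 and 2r^5 = 322102, so 531441 ≥ 322102.
Inductive step: suppose the statement holds for some m ≥ 11, so 3·3^m ≥ 2m^5.
Then 3·3^(m + 1) = 3·(3·3^m) ≥ 3·(2m^5).
Also, for m ≥ 11 we have 3·(2m^5) ≥ 2(m+1)^5, since 3 ≥ (1 + 1/m)^5 for all m ≥ 11.
Combining, 3·3^(m + 1) ≥ 2(m+1)^5.
By induction, the statement is established for all r ≥ 11.
Hence the smallest such n₀ is 11.

n₀ = 11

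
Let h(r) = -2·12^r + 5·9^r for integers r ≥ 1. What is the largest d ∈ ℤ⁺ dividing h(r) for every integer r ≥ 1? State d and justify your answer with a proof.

d = 3

Computing the first values: h(1) = 21 and h(2) = 117; gcd(21, 117) = 3, so d ≤ 3.
We prove 3 | -2·12^r + 5·9^r for all r ≥ 1 by induction on r.
Base case (r = 1): h(1) = 21 = 3·(7), so 3 | h(1).
Suppose the result is true for r = j, i.e. 3 | h(j). Then
h(j+1) − 12·h(j) = (-2·12^(j+1) + 5·9^(j+1)) − 12·(-2·12^j + 5·9^j) = (5)·9^j·(9 − 12) = (-15)·9^j. Since 3 | h(j) by the inductive hypothesis, 3 | 12·h(j); and 3 | -15 since -15 = 3·-5. Therefore 3 | h(j+1).
By induction, the statement is established for all r ≥ 1.
Therefore the largest such d is 3.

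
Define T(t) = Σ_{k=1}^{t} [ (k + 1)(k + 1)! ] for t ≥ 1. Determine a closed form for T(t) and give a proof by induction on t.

We claim T(t) = (t + 2)! - 2 for all t ≥ 1.
Base case (t = 1): T(1) = 4, and the closed form gives 4. They agree.
Suppose the result is true for t = k, so T(k) = (k + 2)! - 2.
Then T(k+1) = T(k) + ((k + 2)(k + 2)!) = ((k + 2)! - 2) + ((k + 2)(k + 2)!).
Simplifying, T(k+1) = ((k+1) + 2)! - 2,
which is the closed form with t = k+1.
By the principle of mathematical induction, the result holds for all t ≥ 1.

T(t) = (t + 2)! - 2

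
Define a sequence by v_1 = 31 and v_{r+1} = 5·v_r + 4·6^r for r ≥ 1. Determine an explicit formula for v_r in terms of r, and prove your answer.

v_r = 7·5^(r - 1) + 4·6^r

Computing the first terms: v_1 = 31, v_2 = 179, v_3 = 1039. This suggests v_r = 7·5^(r - 1) + 4·6^r.
When r = 1: the formula gives 31 = 31 = v_1.
For the inductive step, assume it holds for an arbitrary i ≥ 1, so v_i = 7·5^(i - 1) + 4·6^i.
Then v_{i+1} = 5·v_i + 4·6^i = 5·(7·5^(i - 1) + 4·6^i) + 4·6^i = 7·5^i + 4·6^(i + 1) = 7·5^((i+1) - 1) + 4·6^(i+1),
which is the claimed formula at r = i+1.
Hence, by induction on r, the claim holds for every r ≥ 1.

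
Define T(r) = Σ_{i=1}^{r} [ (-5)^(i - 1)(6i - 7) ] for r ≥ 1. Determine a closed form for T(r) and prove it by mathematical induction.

We claim T(r) = (-5)^r(-r + 1) - 1 for all r ≥ 1.
When r = 1: T(1) = -1, and the closed form gives -1. They agree.
For the inductive step, assume it holds for an arbitrary i ≥ 1, so T(i) = (-5)^i(-i + 1) - 1.
Then T(i+1) = T(i) + ((-5)^i(6i - 1)) = ((-5)^i(-i + 1) - 1) + ((-5)^i(6i - 1)).
Simplifying, T(i+1) = 5(-5)^i·i - 1 = (-5)^(i+1)(-(i+1) + 1) - 1,
which is the closed form with r = i+1.
By induction, the statement is established for all r ≥ 1.

T(r) = (-5)^r(-r + 1) - 1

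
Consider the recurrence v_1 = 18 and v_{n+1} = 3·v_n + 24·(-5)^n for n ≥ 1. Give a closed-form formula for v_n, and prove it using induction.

Computing the first terms: v_1 = 18, v_2 = -66, v_3 = 402. This suggests v_n = -3(-5)^n + 3^n.
When n = 1: the formula gives 18 = 18 = v_1.
Inductive step: assume the claim holds for n = p, so v_p = -3(-5)^p + 3^p.
Then v_{p+1} = 3·v_p + 24·(-5)^p = 3·(-3(-5)^p + 3^p) + 24·(-5)^p = -3(-5)^(p + 1) + 3^(p + 1),
which is the claimed formula at n = p+1.
This completes the induction.

v_n = -3(-5)^n + 3^n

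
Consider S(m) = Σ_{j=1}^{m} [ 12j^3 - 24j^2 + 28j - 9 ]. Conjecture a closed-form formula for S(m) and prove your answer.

S(m) = m(3m^3 - 2m^2 + 5m + 1)

We claim S(m) = m(3m^3 - 2m^2 + 5m + 1) for all m ≥ 1.
For the base case m = 1: S(1) = 7, and the closed form gives 7. They agree.
Inductive step: assume the claim holds for m = j, so S(j) = j(3j^3 - 2j^2 + 5j + 1).
Then S(j+1) = S(j) + (12j^3 + 12j^2 + 16j + 7) = (j(3j^3 - 2j^2 + 5j + 1)) + (12j^3 + 12j^2 + 16j + 7).
Simplifying, S(j+1) = (j + 1)(3j^3 + 7j^2 + 10j + 7) = (j+1)(3(j+1)^3 - 2(j+1)^2 + 5(j+1) + 1),
which is the closed form with m = j+1.
Hence, by induction on m, the claim holds for every m ≥ 1.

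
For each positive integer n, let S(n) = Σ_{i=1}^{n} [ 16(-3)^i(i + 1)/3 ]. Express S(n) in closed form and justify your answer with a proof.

We claim S(n) = (-3)^n(4n + 5) - 5 for all n ≥ 1.
Base case (n = 1): S(1) = -32, and the closed form gives -32. They agree.
Inductive step: suppose the statement holds for some i ≥ 1, so S(i) = (-3)^i(4i + 5) - 5.
Then S(i+1) = S(i) + (16(-3)^i(-i - 2)) = ((-3)^i(4i + 5) - 5) + (16(-3)^i(-i - 2)).
Simplifying, S(i+1) = -12(-3)^i·i - 27(-3)^i - 5 = (-3)^(i+1)(4(i+1) + 5) - 5,
which is the closed form with n = i+1.
By the principle of mathematical induction, the result holds for all n ≥ 1.

S(n) = (-3)^n(4n + 5) - 5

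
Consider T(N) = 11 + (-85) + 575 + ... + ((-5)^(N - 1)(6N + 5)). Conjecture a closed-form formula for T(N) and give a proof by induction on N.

We claim T(N) = -(-5)^N(N + 1) + 1 for all N ≥ 1.
When N = 1: T(1) = 11, and the closed form gives 11. They agree.
Inductive step: assume the claim holds for N = p, so T(p) = -(-5)^p(p + 1) + 1.
Then T(p+1) = T(p) + ((-5)^p(6p + 11)) = (-(-5)^p(p + 1) + 1) + ((-5)^p(6p + 11)).
Simplifying, T(p+1) = 5(-5)^p·p + 10(-5)^p + 1 = -(-5)^(p+1)((p+1) + 1) + 1,
which is the closed form with N = p+1.
This completes the induction.

T(N) = -(-5)^N(N + 1) + 1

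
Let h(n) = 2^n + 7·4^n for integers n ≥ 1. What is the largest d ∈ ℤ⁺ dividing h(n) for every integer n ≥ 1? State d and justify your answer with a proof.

Computing the first values: h(1) = 30 and h(2) = 116; gcd(30, 116) = 2, so d ≤ 2.
We prove 2 | 2^n + 7·4^n for all n ≥ 1 by induction on n.
Base case (n = 1): h(1) = 30 = 2·(15), so 2 | h(1).
Inductive step: suppose the statement holds for some k ≥ 1, i.e. 2 | h(k). Then
h(k+1) − 4·h(k) = (2^(k+1) + 7·4^(k+1)) − 4·(2^k + 7·4^k) = (1)·2^k·(2 − 4) = (-2)·2^k. Since 2 | h(k) by the inductive hypothesis, 2 | 4·h(k); and 2 | -2 since -2 = 2·-1. Therefore 2 | h(k+1).
By induction, the statement is established for all n ≥ 1.
Therefore the largest such d is 2.

d = 2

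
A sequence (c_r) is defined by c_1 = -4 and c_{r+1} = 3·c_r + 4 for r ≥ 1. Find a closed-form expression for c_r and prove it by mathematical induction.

Computing the first terms: c_1 = -4, c_2 = -8, c_3 = -20. This suggests c_r = -2·3^(r - 1) - 2.
When r = 1: the formula gives -4 = -4 = c_1.
Suppose the result is true for r = j, so c_j = -2·3^(j - 1) - 2.
Then c_{j+1} = 3·c_j + 4 = 3·(-2·3^(j - 1) - 2) + 4 = -2·3^j - 2 = -2·3^((j+1) - 1) - 2,
which is the claimed formula at r = j+1.
By induction, the statement is established for all r ≥ 1.

c_r = -2·3^(r - 1) - 2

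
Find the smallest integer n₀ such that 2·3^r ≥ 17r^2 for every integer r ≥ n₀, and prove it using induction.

n₀ = 5

At r = 4: 162 < 272, so the inequality fails and n₀ ≥ 5. We prove 2·3^r ≥ 17r^2 for all r ≥ 5.
Base step (r = 5): 2·3^r = 486 and 17r^2 = 425, so 486 ≥ 425.
Inductive step: assume the claim holds for r = k, so 2·3^k ≥ 17k^2.
Then 2·3^(k + 1) = 3·(2·3^k) ≥ 3·(17k^2).
Also, for k ≥ 5 we have 3·(17k^2) ≥ 17(k+1)^2, since 3 ≥ (1 + 1/k)^2 for all k ≥ 5.
Combining, 2·3^(k + 1) ≥ 17(k+1)^2.
Hence, by induction on r, the claim holds for every r ≥ 5.
Hence the smallest such n₀ is 5.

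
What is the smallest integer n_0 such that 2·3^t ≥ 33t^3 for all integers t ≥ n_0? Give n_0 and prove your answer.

At t = 8: 13122 < 16896, so the inequality fails and n_0 ≥ 9. We prove 2·3^t ≥ 33t^3 for all t ≥ 9.
Base step (t = 9): 2·3^t = 39366 and 33t^3 = 24057, so 39366 ≥ 24057.
Suppose the result is true for t = j, so 2·3^j ≥ 33j^3.
Then 2·3^(j + 1) = 3·(2·3^j) ≥ 3·(33j^3).
Also, for j ≥ 9 we have 3·(33j^3) ≥ 33(j+1)^3, since 3 ≥ (1 + 1/j)^3 for all j ≥ 9.
Combining, 2·3^(j + 1) ≥ 33(j+1)^3.
This completes the induction.
Hence the smallest such n_0 is 9.

n_0 = 9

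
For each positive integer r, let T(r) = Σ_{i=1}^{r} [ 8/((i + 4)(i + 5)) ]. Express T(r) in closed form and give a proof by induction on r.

We claim T(r) = 8r/(5(r + 5)) for all r ≥ 1.
Base case (r = 1): T(1) = 4/15, and the closed form gives 4/15. They agree.
Inductive step: suppose the statement holds for some i ≥ 1, so T(i) = 8i/(5(i + 5)).
Then T(i+1) = T(i) + (8/((i + 5)(i + 6))) = (8i/(5(i + 5))) + (8/((i + 5)(i + 6))).
Simplifying, T(i+1) = 8(i + 1)/(5(i + 6)) = 8(i+1)/(5((i+1) + 5)),
which is the closed form with r = i+1.
This completes the induction.

T(r) = 8r/(5(r + 5))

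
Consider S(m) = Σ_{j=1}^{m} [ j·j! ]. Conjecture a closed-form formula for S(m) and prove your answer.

We claim S(m) = (m + 1)! - 1 for all m ≥ 1.
Base case (m = 1): S(1) = 1, and the closed form gives 1. They agree.
Inductive step: assume the claim holds for m = j, so S(j) = (j + 1)! - 1.
Then S(j+1) = S(j) + ((j + 1)(j + 1)!) = ((j + 1)! - 1) + ((j + 1)(j + 1)!).
Simplifying, S(j+1) = ((j+1) + 1)! - 1,
which is the closed form with m = j+1.
This completes the induction.

S(m) = (m + 1)! - 1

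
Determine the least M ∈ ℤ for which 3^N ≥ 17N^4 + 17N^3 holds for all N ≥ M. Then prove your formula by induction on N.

At N = 11: 177147 < 271524, so the inequality fails and M ≥ 12. We prove 3^N ≥ 17N^4 + 17N^3 for all N ≥ 12.
Base step (N = 12): 3^N = 531441 and 17N^4 + 17N^3 = 381888, so 531441 ≥ 381888.
Inductive step: assume the claim holds for N = m, so 3^m ≥ 17m^4 + 17m^3.
Then 3^(m + 1) = 3·(3^m) ≥ 3·(17m^4 + 17m^3).
Also, for m ≥ 12 we have 3·(17m^4 + 17m^3) ≥ 17(m+1)^4 + 17(m+1)^3, since 3·(17m^4 + 17m^3) − (17(m+1)^4 + 17(m+1)^3) = 34m^4 - 34m^3 - 153m^2 - 119m - 34, which is nonnegative for all m ≥ 12.
Combining, 3^(m + 1) ≥ 17(m+1)^4 + 17(m+1)^3.
This completes the induction.
Hence the smallest such M is 12.

M = 12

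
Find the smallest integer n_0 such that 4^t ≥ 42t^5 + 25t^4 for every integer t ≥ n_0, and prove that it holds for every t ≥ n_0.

At t = 11: 4194304 < 7130167, so the inequality fails and n_0 ≥ 12. We prove 4^t ≥ 42t^5 + 25t^4 for all t ≥ 12.
Base case (t = 12): 4^t = 16777216 and 42t^5 + 25t^4 = 10969344, so 16777216 ≥ 10969344.
Inductive step: suppose the statement holds for some j ≥ 12, so 4^j ≥ 42j^5 + 25j^4.
Then 4^(j + 1) = 4·(4^j) ≥ 4·(42j^5 + 25j^4).
Also, for j ≥ 12 we have 4·(42j^5 + 25j^4) ≥ 42(j+1)^5 + 25(j+1)^4, since 4·(42j^5 + 25j^4) − (42(j+1)^5 + 25(j+1)^4) = 126j^5 - 135j^4 - 520j^3 - 570j^2 - 310j - 67, which is nonnegative for all j ≥ 12.
Combining, 4^(j + 1) ≥ 42(j+1)^5 + 25(j+1)^4.
Hence, by induction on t, the claim holds for every t ≥ 12.
Hence the smallest such n_0 is 12.

n_0 = 12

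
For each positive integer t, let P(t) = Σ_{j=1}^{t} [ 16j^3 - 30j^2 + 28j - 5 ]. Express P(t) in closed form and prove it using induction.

P(t) = t(4t^3 - 2t^2 + 3t + 4)

We claim P(t) = t(4t^3 - 2t^2 + 3t + 4) for all t ≥ 1.
When t = 1: P(1) = 9, and the closed form gives 9. They agree.
Inductive step: suppose the statement holds for some j ≥ 1, so P(j) = j(4j^3 - 2j^2 + 3j + 4).
Then P(j+1) = P(j) + (16j^3 + 18j^2 + 16j + 9) = (j(4j^3 - 2j^2 + 3j + 4)) + (16j^3 + 18j^2 + 16j + 9).
Simplifying, P(j+1) = (j + 1)(4j^3 + 10j^2 + 11j + 9) = (j+1)(4(j+1)^3 - 2(j+1)^2 + 3(j+1) + 4),
which is the closed form with t = j+1.
By the principle of mathematical induction, the result holds for all t ≥ 1.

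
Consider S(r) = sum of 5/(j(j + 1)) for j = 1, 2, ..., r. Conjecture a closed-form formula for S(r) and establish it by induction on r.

S(r) = 5r/(r + 1)

We claim S(r) = 5r/(r + 1) for all r ≥ 1.
Base step (r = 1): S(1) = 5/2, and the closed form gives 5/2. They agree.
Inductive step: assume the claim holds for r = j, so S(j) = 5j/(j + 1).
Then S(j+1) = S(j) + (5/((j + 1)(j + 2))) = (5j/(j + 1)) + (5/((j + 1)(j + 2))).
Simplifying, S(j+1) = 5(j + 1)/(j + 2) = 5(j+1)/((j+1) + 1),
which is the closed form with r = j+1.
This completes the induction.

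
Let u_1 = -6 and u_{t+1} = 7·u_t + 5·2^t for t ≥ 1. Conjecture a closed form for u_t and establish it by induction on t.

u_t = -2^t - 4·7^(t - 1)

Computing the first terms: u_1 = -6, u_2 = -32, u_3 = -204. This suggests u_t = -2^t - 4·7^(t - 1).
Base step (t = 1): the formula gives -6 = -6 = u_1.
Inductive step: assume the claim holds for t = j, so u_j = -2^j - 4·7^(j - 1).
Then u_{j+1} = 7·u_j + 5·2^j = 7·(-2^j - 4·7^(j - 1)) + 5·2^j = -2^(j + 1) - 4·7^j = -2^(j+1) - 4·7^((j+1) - 1),
which is the claimed formula at t = j+1.
This completes the induction.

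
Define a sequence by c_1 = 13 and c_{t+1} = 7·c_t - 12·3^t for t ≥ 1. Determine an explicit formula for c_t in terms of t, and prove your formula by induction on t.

c_t = 3^(t + 1) + 4·7^(t - 1)

Computing the first terms: c_1 = 13, c_2 = 55, c_3 = 277. This suggests c_t = 3^(t + 1) + 4·7^(t - 1).
Base step (t = 1): the formula gives 13 = 13 = c_1.
For the inductive step, assume it holds for an arbitrary r ≥ 1, so c_r = 3^(r + 1) + 4·7^(r - 1).
Then c_{r+1} = 7·c_r - 12·3^r = 7·(3^(r + 1) + 4·7^(r - 1)) - 12·3^r = 3^(r + 2) + 4·7^r = 3^((r+1) + 1) + 4·7^((r+1) - 1),
which is the claimed formula at t = r+1.
By induction, the statement is established for all t ≥ 1.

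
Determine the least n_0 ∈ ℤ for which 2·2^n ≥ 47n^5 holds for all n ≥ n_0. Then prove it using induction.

n_0 = 29

At n = 28: 536870912 < 808887296, so the inequality fails and n_0 ≥ 29. We prove 2·2^n ≥ 47n^5 for all n ≥ 29.
Base step (n = 29): 2·2^n = 1073741824 and 47n^5 = 964024003, so 1073741824 ≥ 964024003.
For the inductive step, assume it holds for an arbitrary m ≥ 29, so 2·2^m ≥ 47m^5.
Then 2·2^(m + 1) = 2·(2·2^m) ≥ 2·(47m^5).
Also, for m ≥ 29 we have 2·(47m^5) ≥ 47(m+1)^5, since 2 ≥ (1 + 1/m)^5 for all m ≥ 29.
Combining, 2·2^(m + 1) ≥ 47(m+1)^5.
This completes the induction.
Hence the smallest such n_0 is 29.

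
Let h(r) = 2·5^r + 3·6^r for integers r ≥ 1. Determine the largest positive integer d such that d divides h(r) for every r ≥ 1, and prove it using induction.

d = 2

Computing the first values: h(1) = 28 and h(2) = 158; gcd(28, 158) = 2, so d ≤ 2.
We prove 2 | 2·5^r + 3·6^r for all r ≥ 1 by induction on r.
Base step (r = 1): h(1) = 28 = 2·(14), so 2 | h(1).
Inductive step: assume the claim holds for r = m, i.e. 2 | h(m). Then
h(m+1) − 6·h(m) = (2·5^(m+1) + 3·6^(m+1)) − 6·(2·5^m + 3·6^m) = (2)·5^m·(5 − 6) = (-2)·5^m. Since 2 | h(m) by the inductive hypothesis, 2 | 6·h(m); and 2 | -2 since -2 = 2·-1. Therefore 2 | h(m+1).
By the principle of mathematical induction, the result holds for all r ≥ 1.
Therefore the largest such d is 2.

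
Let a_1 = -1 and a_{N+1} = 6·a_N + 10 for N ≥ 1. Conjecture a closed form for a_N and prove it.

Computing the first terms: a_1 = -1, a_2 = 4, a_3 = 34. This suggests a_N = 6^(N - 1) - 2.
When N = 1: the formula gives -1 = -1 = a_1.
Suppose the result is true for N = i, so a_i = 6^(i - 1) - 2.
Then a_{i+1} = 6·a_i + 10 = 6·(6^(i - 1) - 2) + 10 = 6^i - 2 = 6^((i+1) - 1) - 2,
which is the claimed formula at N = i+1.
Hence, by induction on N, the claim holds for every N ≥ 1.

a_N = 6^(N - 1) - 2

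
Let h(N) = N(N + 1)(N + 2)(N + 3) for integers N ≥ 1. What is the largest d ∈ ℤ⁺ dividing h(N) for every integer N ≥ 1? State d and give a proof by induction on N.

Computing the first values: h(1) = 24 and h(2) = 120; gcd(24, 120) = 24, so d ≤ 24.
We prove 24 | N(N + 1)(N + 2)(N + 3) for all N ≥ 1 by induction on N.
When N = 1: h(1) = 24 = 24·(1), so 24 | h(1).
Inductive step: assume the claim holds for N = p, i.e. 24 | h(p). Then
h(p+1) − h(p) = (p+1)·(p+2)·(p+3)·(p+4) − p·(p+1)·(p+2)·(p+3) = (p+1)·(p+2)·(p+3)·[(p+4) − p] = 4·(p+1)·(p+2)·(p+3). The product of 3 consecutive integers is divisible by (3)! = 6, so h(p+1) − h(p) is divisible by 4·6 = 24. By the inductive hypothesis 24 | h(p), hence 24 | h(p+1).
Hence, by induction on N, the claim holds for every N ≥ 1.
Therefore the largest such d is 24.

d = 24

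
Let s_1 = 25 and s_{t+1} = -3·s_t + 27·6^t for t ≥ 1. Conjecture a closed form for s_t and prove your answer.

s_t = 7(-3)^(t - 1) + 3·6^t

Computing the first terms: s_1 = 25, s_2 = 87, s_3 = 711. This suggests s_t = 7(-3)^(t - 1) + 3·6^t.
Base step (t = 1): the formula gives 25 = 25 = s_1.
Inductive step: assume the claim holds for t = r, so s_r = 7(-3)^(r - 1) + 3·6^r.
Then s_{r+1} = -3·s_r + 27·6^r = -3·(7(-3)^(r - 1) + 3·6^r) + 27·6^r = 7(-3)^r + 3·6^(r + 1) = 7(-3)^((r+1) - 1) + 3·6^(r+1),
which is the claimed formula at t = r+1.
This completes the induction.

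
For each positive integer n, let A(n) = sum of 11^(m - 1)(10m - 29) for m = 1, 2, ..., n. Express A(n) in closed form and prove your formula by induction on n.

We claim A(n) = 11^n(n - 3) + 3 for all n ≥ 1.
When n = 1: A(1) = -19, and the closed form gives -19. They agree.
Inductive step: assume the claim holds for n = m, so A(m) = 11^m(m - 3) + 3.
Then A(m+1) = A(m) + (11^m(10m - 19)) = (11^m(m - 3) + 3) + (11^m(10m - 19)).
Simplifying, A(m+1) = 11·11^m·m - 22·11^m + 3 = 11^(m+1)((m+1) - 3) + 3,
which is the closed form with n = m+1.
By induction, the statement is established for all n ≥ 1.

A(n) = 11^n(n - 3) + 3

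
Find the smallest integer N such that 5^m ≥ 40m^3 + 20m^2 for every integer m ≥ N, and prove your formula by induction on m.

N = 6

At m = 5: 3125 < 5500, so the inequality fails and N ≥ 6. We prove 5^m ≥ 40m^3 + 20m^2 for all m ≥ 6.
Base case (m = 6): 5^m = 15625 and 40m^3 + 20m^2 = 9360, so 15625 ≥ 9360.
Suppose the result is true for m = j, so 5^j ≥ 40j^3 + 20j^2.
Then 5^(j + 1) = 5·(5^j) ≥ 5·(40j^3 + 20j^2).
Also, for j ≥ 6 we have 5·(40j^3 + 20j^2) ≥ 40(j+1)^3 + 20(j+1)^2, since 5·(40j^3 + 20j^2) − (40(j+1)^3 + 20(j+1)^2) = 160j^3 - 40j^2 - 160j - 60, which is nonnegative for all j ≥ 6.
Combining, 5^(j + 1) ≥ 40(j+1)^3 + 20(j+1)^2.
This completes the induction.
Hence the smallest such N is 6.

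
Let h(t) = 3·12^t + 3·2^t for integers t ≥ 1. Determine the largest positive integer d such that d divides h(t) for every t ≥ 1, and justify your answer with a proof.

Computing the first values: h(1) = 42 and h(2) = 444; gcd(42, 444) = 6, so d ≤ 6.
We prove 6 | 3·12^t + 3·2^t for all t ≥ 1 by induction on t.
For the base case t = 1: h(1) = 42 = 6·(7), so 6 | h(1).
For the inductive step, assume it holds for an arbitrary j ≥ 1, i.e. 6 | h(j). Then
h(j+1) − 12·h(j) = (3·12^(j+1) + 3·2^(j+1)) − 12·(3·12^j + 3·2^j) = (3)·2^j·(2 − 12) = (-30)·2^j. Since 6 | h(j) by the inductive hypothesis, 6 | 12·h(j); and 6 | -30 since -30 = 6·-5. Therefore 6 | h(j+1).
Hence, by induction on t, the claim holds for every t ≥ 1.
Therefore the largest such d is 6.

d = 6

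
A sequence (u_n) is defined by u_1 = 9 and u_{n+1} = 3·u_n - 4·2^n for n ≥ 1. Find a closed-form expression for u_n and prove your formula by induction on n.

Computing the first terms: u_1 = 9, u_2 = 19, u_3 = 41. This suggests u_n = 2^(n + 2) + 3^(n - 1).
When n = 1: the formula gives 9 = 9 = u_1.
For the inductive step, assume it holds for an arbitrary r ≥ 1, so u_r = 2^(r + 2) + 3^(r - 1).
Then u_{r+1} = 3·u_r - 4·2^r = 3·(2^(r + 2) + 3^(r - 1)) - 4·2^r = 2^(r + 3) + 3^r = 2^((r+1) + 2) + 3^((r+1) - 1),
which is the claimed formula at n = r+1.
By the principle of mathematical induction, the result holds for all n ≥ 1.

u_n = 2^(n + 2) + 3^(n - 1)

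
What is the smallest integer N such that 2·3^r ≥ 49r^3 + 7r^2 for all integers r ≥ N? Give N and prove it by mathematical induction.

N = 9

At r = 8: 13122 < 25536, so the inequality fails and N ≥ 9. We prove 2·3^r ≥ 49r^3 + 7r^2 for all r ≥ 9.
Base step (r = 9): 2·3^r = 39366 and 49r^3 + 7r^2 = 36288, so 39366 ≥ 36288.
Inductive step: suppose the statement holds for some i ≥ 9, so 2·3^i ≥ 49i^3 + 7i^2.
Then 2·3^(i + 1) = 3·(2·3^i) ≥ 3·(49i^3 + 7i^2).
Also, for i ≥ 9 we have 3·(49i^3 + 7i^2) ≥ 49(i+1)^3 + 7(i+1)^2, since 3·(49i^3 + 7i^2) − (49(i+1)^3 + 7(i+1)^2) = 98i^3 - 133i^2 - 161i - 56, which is nonnegative for all i ≥ 9.
Combining, 2·3^(i + 1) ≥ 49(i+1)^3 + 7(i+1)^2.
Hence, by induction on r, the claim holds for every r ≥ 9.
Hence the smallest such N is 9.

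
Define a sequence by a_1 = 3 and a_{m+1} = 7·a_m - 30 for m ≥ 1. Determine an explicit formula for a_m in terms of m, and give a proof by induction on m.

Computing the first terms: a_1 = 3, a_2 = -9, a_3 = -93. This suggests a_m = -2·7^(m - 1) + 5.
When m = 1: the formula gives 3 = 3 = a_1.
Inductive step: suppose the statement holds for some k ≥ 1, so a_k = -2·7^(k - 1) + 5.
Then a_{k+1} = 7·a_k - 30 = 7·(-2·7^(k - 1) + 5) - 30 = -2·7^k + 5 = -2·7^((k+1) - 1) + 5,
which is the claimed formula at m = k+1.
By induction, the statement is established for all m ≥ 1.

a_m = -2·7^(m - 1) + 5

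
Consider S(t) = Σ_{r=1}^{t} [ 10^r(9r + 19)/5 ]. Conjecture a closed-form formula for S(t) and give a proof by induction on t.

We claim S(t) = 2·10^t(t + 2) - 4 for all t ≥ 1.
Base case (t = 1): S(1) = 56, and the closed form gives 56. They agree.
Inductive step: assume the claim holds for t = r, so S(r) = 2·10^r(r + 2) - 4.
Then S(r+1) = S(r) + (10^r(18r + 56)) = (2·10^r(r + 2) - 4) + (10^r(18r + 56)).
Simplifying, S(r+1) = 20·10^r·r + 60·10^r - 4 = 2·10^(r+1)((r+1) + 2) - 4,
which is the closed form with t = r+1.
Hence, by induction on t, the claim holds for every t ≥ 1.

S(t) = 2·10^t(t + 2) - 4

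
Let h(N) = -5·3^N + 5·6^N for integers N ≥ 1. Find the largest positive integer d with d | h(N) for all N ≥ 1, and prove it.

Computing the first values: h(1) = 15 and h(2) = 135; gcd(15, 135) = 15, so d ≤ 15.
We prove 15 | -5·3^N + 5·6^N for all N ≥ 1 by induction on N.
For the base case N = 1: h(1) = 15 = 15·(1), so 15 | h(1).
For the inductive step, assume it holds for an arbitrary j ≥ 1, i.e. 15 | h(j). Then
h(j+1) − 6·h(j) = (-5·3^(j+1) + 5·6^(j+1)) − 6·(-5·3^j + 5·6^j) = (-5)·3^j·(3 − 6) = (15)·3^j. Since 15 | h(j) by the inductive hypothesis, 15 | 6·h(j); and 15 | 15 since 15 = 15·1. Therefore 15 | h(j+1).
Hence, by induction on N, the claim holds for every N ≥ 1.
Therefore the largest such d is 15.

d = 15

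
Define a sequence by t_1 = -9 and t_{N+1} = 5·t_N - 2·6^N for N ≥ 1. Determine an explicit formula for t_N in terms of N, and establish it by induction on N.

Computing the first terms: t_1 = -9, t_2 = -57, t_3 = -357. This suggests t_N = 3·5^(N - 1) - 2·6^N.
Base step (N = 1): the formula gives -9 = -9 = t_1.
For the inductive step, assume it holds for an arbitrary p ≥ 1, so t_p = 3·5^(p - 1) - 2·6^p.
Then t_{p+1} = 5·t_p - 2·6^p = 5·(3·5^(p - 1) - 2·6^p) - 2·6^p = 3·5^p - 2·6^(p + 1) = 3·5^((p+1) - 1) - 2·6^(p+1),
which is the claimed formula at N = p+1.
By the principle of mathematical induction, the result holds for all N ≥ 1.

t_N = 3·5^(N - 1) - 2·6^N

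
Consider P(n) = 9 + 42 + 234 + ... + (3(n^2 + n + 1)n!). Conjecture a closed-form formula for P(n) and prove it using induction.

We claim P(n) = (3n + 3)(n + 1)! - 3 for all n ≥ 1.
When n = 1: P(1) = 9, and the closed form gives 9. They agree.
For the inductive step, assume it holds for an arbitrary j ≥ 1, so P(j) = (3j + 3)(j + 1)! - 3.
Then P(j+1) = P(j) + (3(j^2 + 3j + 3)(j + 1)!) = ((3j + 3)(j + 1)! - 3) + (3(j^2 + 3j + 3)(j + 1)!).
Simplifying, P(j+1) = (3(j+1) + 3)((j+1) + 1)! - 3,
which is the closed form with n = j+1.
By induction, the statement is established for all n ≥ 1.

P(n) = (3n + 3)(n + 1)! - 3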